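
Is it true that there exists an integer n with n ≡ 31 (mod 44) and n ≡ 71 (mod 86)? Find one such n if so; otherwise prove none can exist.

gcd(44, 86) = 2. A simultaneous solution exists iff 31 ≡ 71 (mod 2); here 31 mod 2 = 1 = 71 mod 2, so it does.
Write n = 31 + 44t. Then 44t ≡ 71 − 31 ≡ 40 (mod 86); dividing through by 2 gives 22t ≡ 20 (mod 43).
Since 22·2 = 44 = 1·43 + 1, the inverse of 22 mod 43 is 2.
Therefore t ≡ 2·20 = 40 (mod 43).
Then n = 31 + 44·40 = 1791.
Verify: 1791 = 40·44 + 31 and 1791 = 20·86 + 71. ✓

n = 1791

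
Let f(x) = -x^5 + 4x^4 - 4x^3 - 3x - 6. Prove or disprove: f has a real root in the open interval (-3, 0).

Yes, f has a root in the interval.

f(-3) = 678 and f(0) = -6, which have opposite signs.
Since f is a polynomial it is continuous on [-3, 0].
By the Intermediate Value Theorem, f takes the value 0 somewhere in the open interval.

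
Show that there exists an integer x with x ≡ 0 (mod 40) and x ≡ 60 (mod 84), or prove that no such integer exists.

gcd(40, 84) = 4. A simultaneous solution exists iff 0 ≡ 60 (mod 4); here 0 mod 4 = 0 = 60 mod 4, so it does.
Put x = 0 + 40t, so we need 40t ≡ 60 (mod 84), equivalently (divide by 4) 10t ≡ 15 (mod 21).
Note 10·19 = 190 ≡ 1 (mod 21) (as 190 − 1 = 9·21), so 10⁻¹ ≡ 19.
Multiplying by 19: t ≡ 19·15 = 285 ≡ 12 (mod 21).
Then x = 0 + 40·12 = 480.
Verify: 480 = 12·40 + 0 and 480 = 5·84 + 60. ✓

x = 480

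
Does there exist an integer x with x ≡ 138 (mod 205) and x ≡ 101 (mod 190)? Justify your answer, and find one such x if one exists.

Both moduli are multiples of 5 = gcd(205, 190), so any solution would satisfy x ≡ 138 and x ≡ 101 modulo 5 simultaneously.
But 138 mod 5 = 3 while 101 mod 5 = 1, a contradiction.
Hence the system has no solution.

No, no such integer exists.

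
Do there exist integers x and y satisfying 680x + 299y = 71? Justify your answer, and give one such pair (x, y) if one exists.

680 and 299 are coprime, so 680x + 299y ranges over all of ℤ.
Euclidean algorithm: 680 = 2·299 + 82, 299 = 3·82 + 53, 82 = 1·53 + 29, 53 = 1·29 + 24, 29 = 1·24 + 5, 24 = 4·5 + 4, 5 = 1·4 + 1, 4 = 4·1 + 0.
Unwinding: 1 = 5 − 1·4 = 5 − (24 − 4·5) = −24 + 5·5 = −24 + 5·(29 − 1·24) = 5·29 − 6·24 = 5·29 − 6·(53 − 1·29) = −6·53 + 11·29 = −6·53 + 11·(82 − 1·53) = 11·82 − 17·53 = 11·82 − 17·(299 − 3·82) = −17·299 + 62·82 = −17·299 + 62·(680 − 2·299) = 62·680 − 141·299, i.e. 680·62 + 299·(-141) = 1.
Times 71: 680·4402 + 299·(-10011) = 71, so (4402, -10011) solves it.
Shifting by a multiple of (299, −680) keeps it a solution: x = 4402 − 14·299 = 216, y = -10011 + 14·680 = -491.
Indeed 680·216 + 299·(-491) = 146880 − 146809 = 71.

x = 216, y = -491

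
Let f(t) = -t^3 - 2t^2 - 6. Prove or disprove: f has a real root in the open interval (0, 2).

f(0) = -6 and f(2) = -22, both negative, so a sign-change argument is unavailable; we show f keeps this sign on the whole interval.
Every nonzero coefficient of f(t) = -t^3 - 2t^2 - 6 is negative; for t > 0 each term then has that sign, and the constant term -6 is strictly negative.
So f is strictly negative on (0, 2); no root exists in the interval.

No.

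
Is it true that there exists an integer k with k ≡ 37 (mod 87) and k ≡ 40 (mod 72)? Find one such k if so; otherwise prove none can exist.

k = 472

The moduli are not coprime: gcd(87, 72) = 3. Compatibility requires 3 ∣ (40 − 37) = 3, which holds, so solutions exist.
Step through k = 37, 37 + 87, 37 + 2·87, …: the values 37, 124, 211, 298, 385, 472 reduce mod 72 to 37, 52, 67, 10, 25, 40. The value 472 hits 40.
Verify: 472 = 5·87 + 37 and 472 = 6·72 + 40. ✓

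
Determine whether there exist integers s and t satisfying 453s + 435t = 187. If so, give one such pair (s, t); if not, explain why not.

gcd(453, 435) = 3, so every integer of the form 453s + 435t is a multiple of 3.
But 187 is not a multiple of 3 (it leaves remainder 1).
So the equation is unsolvable over ℤ.

There are no such integers.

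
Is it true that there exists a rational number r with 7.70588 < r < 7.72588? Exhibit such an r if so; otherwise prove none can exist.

Look for a denominator N such that an integer falls strictly between N·7.70588 and N·7.72588. N = 7 works: 7·7.70588 = 53.94116 < 54 < 54.08116 = 7·7.72588.
Hence 54/7 is a rational number with 7.70588 < 54/7 < 7.72588.

r = 54/7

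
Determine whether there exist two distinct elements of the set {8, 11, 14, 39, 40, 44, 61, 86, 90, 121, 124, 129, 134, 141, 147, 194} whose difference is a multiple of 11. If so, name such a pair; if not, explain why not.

The pair (8, 129) works.

Both 8 and 129 leave remainder 8 on division by 11; their difference 121 = 11·11 is a multiple of 11.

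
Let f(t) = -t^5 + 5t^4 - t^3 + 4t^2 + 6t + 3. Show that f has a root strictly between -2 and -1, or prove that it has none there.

The endpoint values f(-2) = 127 and f(-1) = 8 are both positive. Claim: f(t) > 0 for every t in (-2, -1).
Substitute t = -1 − u, where 0 < u < 1 on the interval. Expanding, f(-1 − u) = u^5 + 10u^4 + 31u^3 + 47u^2 + 30u + 8.
All 6 nonzero coefficients of this polynomial in u are positive; hence for u > 0 the value is a sum of positive terms (the constant 8 among them).
So f is strictly positive on (-2, -1); no root exists in the interval.

f has no root in that interval.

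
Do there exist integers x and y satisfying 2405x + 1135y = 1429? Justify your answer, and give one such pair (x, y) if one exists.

Both 2405 and 1135 are divisible by gcd(2405, 1135) = 5, hence so is any combination 2405x + 1135y.
But 1429 is not a multiple of 5 (it leaves remainder 4).
Hence no integers x, y satisfy the equation.

There are no such integers.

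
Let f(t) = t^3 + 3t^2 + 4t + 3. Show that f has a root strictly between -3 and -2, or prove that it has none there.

f(-3) = -9 and f(-2) = -1, both negative.
f'(t) = 3t^2 + 6t + 4 has discriminant 6² − 4·3·4 = -12 < 0, so f' has no real roots and is positive for every real t.
Hence f is strictly increasing on ℝ, and in particular on [-3, -2]. A strictly monotone function with same-sign endpoint values stays negative on the whole interval, so f has no zero in (-3, -2).

No.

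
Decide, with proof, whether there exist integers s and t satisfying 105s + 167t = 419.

s = 136, t = -83

Since gcd(105, 167) = 1, every integer is an integer combination of 105 and 167.
Euclidean algorithm: 167 = 1·105 + 62, 105 = 1·62 + 43, 62 = 1·43 + 19, 43 = 2·19 + 5, 19 = 3·5 + 4, 5 = 1·4 + 1, 4 = 4·1 + 0.
Working back up the chain: 1 = 5 − 1·4 = 5 − (19 − 3·5) = −19 + 4·5 = −19 + 4·(43 − 2·19) = 4·43 − 9·19 = 4·43 − 9·(62 − 1·43) = −9·62 + 13·43 = −9·62 + 13·(105 − 1·62) = 13·105 − 22·62 = 13·105 − 22·(167 − 1·105) = −22·167 + 35·105. So 105·35 + 167·(-22) = 1.
Multiplying through by 419: s = 35·419 = 14665, t = (-22)·419 = -9218 is a solution.
The general solution is s = 14665 + 167k, t = -9218 − 105k; taking k = -87 gives the smaller pair s = 136, t = -83.
Check: 105·136 + 167·(-83) = 14280 − 13861 = 419. ✓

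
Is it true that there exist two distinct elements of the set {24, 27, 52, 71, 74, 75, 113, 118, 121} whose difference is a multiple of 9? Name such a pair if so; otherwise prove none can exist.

Two integers differ by a multiple of 9 exactly when they have the same residue mod 9. The residues are 24↦6, 27↦0, 52↦7, 71↦8, 74↦2, 75↦3, 113↦5, 118↦1, 121↦4.
No residue repeats among the 9 elements, so no pair has difference ≡ 0 (mod 9).

No, no such pair exists.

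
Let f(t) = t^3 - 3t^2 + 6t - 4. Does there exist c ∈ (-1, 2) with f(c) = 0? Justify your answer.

Yes, such a c exists.

f(-1) = -14 and f(2) = 4, which have opposite signs.
Since f is a polynomial it is continuous on [-1, 2].
By the Intermediate Value Theorem, f takes the value 0 somewhere in the open interval.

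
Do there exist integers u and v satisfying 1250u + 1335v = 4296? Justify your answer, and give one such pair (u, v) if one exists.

No such integers exist.

Any value of 1250u + 1335v is a multiple of gcd(1250, 1335) = 5.
But 4296 = 5·859 + 1, so 5 ∤ 4296.
Hence no integers u, v satisfy the equation.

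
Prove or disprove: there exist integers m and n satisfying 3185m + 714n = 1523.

There are no such integers.

Both 3185 and 714 are divisible by gcd(3185, 714) = 7, hence so is any combination 3185m + 714n.
However 1523 leaves remainder 4 on division by 7.
Therefore 3185m + 714n = 1523 has no solution in integers.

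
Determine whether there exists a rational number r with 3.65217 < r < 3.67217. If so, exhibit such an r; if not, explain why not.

Scale by 3: the interval becomes (10.95651, 11.01651), which contains the integer 11.
Dividing back, 3.65217 < 11/3 < 3.67217, and 11/3 is rational.

r = 11/3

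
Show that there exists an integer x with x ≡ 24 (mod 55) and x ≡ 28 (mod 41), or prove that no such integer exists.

x = 684

gcd(55, 41) = 1, so the Chinese Remainder Theorem guarantees exactly one residue class mod 2255 satisfying both.
Any solution of the first congruence is x = 24 + 55t; substituting into the second, 55t ≡ 28 − 24 ≡ 4 (mod 41).
55 ≡ 14 (mod 41), so this reads 14t ≡ 4 (mod 41). Invert 14 mod 41 by the Euclidean algorithm: 41 = 2·14 + 13, 14 = 1·13 + 1, 13 = 13·1 + 0; back-substituting, 1 = 14 − 1·13 = 14 − (41 − 2·14) = −41 + 3·14. Hence 14·3 ≡ 1, so 14⁻¹ ≡ 3 (mod 41).
Multiplying by 3: t ≡ 3·4 = 12 (mod 41).
Taking t = 12 gives x = 24 + 55·12 = 684.
Verify: 684 = 12·55 + 24 and 684 = 16·41 + 28. ✓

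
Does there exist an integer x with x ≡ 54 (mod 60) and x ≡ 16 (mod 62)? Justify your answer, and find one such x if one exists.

x = 1194

gcd(60, 62) = 2. A simultaneous solution exists iff 54 ≡ 16 (mod 2); here 54 mod 2 = 0 = 16 mod 2, so it does.
Write x = 54 + 60t. Then 60t ≡ 16 − 54 ≡ 24 (mod 62); dividing through by 2 gives 30t ≡ 12 (mod 31).
Invert 30 mod 31 by the Euclidean algorithm: 31 = 1·30 + 1, 30 = 30·1 + 0; back-substituting, 1 = 31 − 1·30. Hence 30·(-1) ≡ 1, so 30⁻¹ ≡ -1 ≡ 30 (mod 31).
Multiplying by 30: t ≡ 30·12 = 360 ≡ 19 (mod 31).
Then x = 54 + 60·19 = 1194.
Check: 1194 mod 60 = 54, 1194 mod 62 = 16. ✓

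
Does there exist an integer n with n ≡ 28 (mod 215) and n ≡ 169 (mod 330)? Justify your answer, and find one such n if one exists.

gcd(215, 330) = 5. If n ≡ 28 (mod 215) and n ≡ 169 (mod 330), then n ≡ 28 (mod 5) and n ≡ 169 (mod 5).
But 28 mod 5 = 3 while 169 mod 5 = 4, a contradiction.
So no integer satisfies both congruences.

There is no such integer.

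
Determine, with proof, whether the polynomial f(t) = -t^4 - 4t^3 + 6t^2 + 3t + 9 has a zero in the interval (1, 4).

f(1) = 13 and f(4) = -395, which have opposite signs.
f is continuous everywhere (it is a polynomial), in particular on [1, 4].
By the Intermediate Value Theorem, f takes the value 0 somewhere in the open interval.

Yes, f has a root in the interval.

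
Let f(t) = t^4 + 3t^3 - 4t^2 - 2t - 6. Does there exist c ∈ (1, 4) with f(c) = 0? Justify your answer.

f(1) = -8 and f(4) = 370, which have opposite signs.
As a polynomial, f is continuous on every closed interval.
By the Intermediate Value Theorem, f takes the value 0 somewhere in the open interval.

Yes, such a c exists.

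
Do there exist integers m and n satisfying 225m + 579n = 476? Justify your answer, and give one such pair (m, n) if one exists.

gcd(225, 579) = 3, so every integer of the form 225m + 579n is a multiple of 3.
But 476 = 3·158 + 2, so 3 ∤ 476.
Therefore 225m + 579n = 476 has no solution in integers.

No such integers exist.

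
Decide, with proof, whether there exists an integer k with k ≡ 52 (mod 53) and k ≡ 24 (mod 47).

k = 635

The moduli 53 and 47 are coprime, so by the Chinese Remainder Theorem a unique solution modulo 2491 exists.
Write k = 52 + 53t and require 52 + 53t ≡ 24 (mod 47), i.e. 53t ≡ 19 (mod 47).
53 ≡ 6 (mod 47), so this reads 6t ≡ 19 (mod 47). Invert 6 mod 47 by the Euclidean algorithm: 47 = 7·6 + 5, 6 = 1·5 + 1, 5 = 5·1 + 0; back-substituting, 1 = 6 − 1·5 = 6 − (47 − 7·6) = −47 + 8·6. Hence 6·8 ≡ 1, so 6⁻¹ ≡ 8 (mod 47).
Multiplying by 8: t ≡ 8·19 = 152 ≡ 11 (mod 47).
Taking t = 11 gives k = 52 + 53·11 = 635.
Check: 635 mod 53 = 52, 635 mod 47 = 24. ✓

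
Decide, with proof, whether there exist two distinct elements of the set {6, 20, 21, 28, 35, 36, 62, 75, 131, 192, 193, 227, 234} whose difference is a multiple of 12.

Reduce each element mod 12: 6↦6, 20↦8, 21↦9, 28↦4, 35↦11, 36↦0, 62↦2, 75↦3, 131↦11, 192↦0, 193↦1, 227↦11, 234↦6. The residue 6 repeats (at 6 and 234), and 234 − 6 = 228 = 19·12.

The pair (6, 234) works.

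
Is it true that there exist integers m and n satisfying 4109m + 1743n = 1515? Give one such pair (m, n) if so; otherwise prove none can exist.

Both 4109 and 1743 are divisible by gcd(4109, 1743) = 7, hence so is any combination 4109m + 1743n.
But 1515 is not a multiple of 7 (it leaves remainder 3).
Therefore 4109m + 1743n = 1515 has no solution in integers.

No such integers exist.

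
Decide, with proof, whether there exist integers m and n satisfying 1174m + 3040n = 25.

gcd(1174, 3040) = 2, so every integer of the form 1174m + 3040n is a multiple of 2.
But 25 is not a multiple of 2 (it leaves remainder 1).
So the equation is unsolvable over ℤ.

No such integers exist.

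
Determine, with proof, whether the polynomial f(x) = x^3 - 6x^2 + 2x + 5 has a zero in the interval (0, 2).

Such a root exists.

f(0) = 5 and f(2) = -7, which have opposite signs.
As a polynomial, f is continuous on every closed interval.
By the Intermediate Value Theorem, f takes the value 0 somewhere in the open interval.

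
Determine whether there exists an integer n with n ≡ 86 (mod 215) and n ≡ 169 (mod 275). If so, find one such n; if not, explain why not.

There is no such integer.

Both moduli are multiples of 5 = gcd(215, 275), so any solution would satisfy n ≡ 86 and n ≡ 169 modulo 5 simultaneously.
However 86 ≡ 1 and 169 ≡ 4 (mod 5), and 1 ≠ 4.
So no integer satisfies both congruences.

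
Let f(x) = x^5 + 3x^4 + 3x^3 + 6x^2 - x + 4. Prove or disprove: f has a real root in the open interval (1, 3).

The endpoint values f(1) = 16 and f(3) = 622 are both positive. Claim: f(x) > 0 for every x in (1, 3).
Substitute x = 1 + u, where 0 < u < 2 on the interval. Expanding, f(1 + u) = u^5 + 8u^4 + 25u^3 + 43u^2 + 37u + 16.
The nonzero coefficients here are all positive, so for u > 0 every term is positive (or zero), and the constant term 16 is strictly positive.
Therefore f(x) > 0 throughout (1, 3), and f has no zero there.

No.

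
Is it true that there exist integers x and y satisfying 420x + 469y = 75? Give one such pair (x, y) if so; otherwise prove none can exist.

gcd(420, 469) = 7, so every integer of the form 420x + 469y is a multiple of 7.
However 75 leaves remainder 5 on division by 7.
Therefore 420x + 469y = 75 has no solution in integers.

No such integers exist.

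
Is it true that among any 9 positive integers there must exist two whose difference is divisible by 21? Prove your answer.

No, the set {4, 5, 6, 7, 8, 9, 10, 11, 12} is a counterexample.

Try 9 consecutive integers, 4, 5, …, 12. Their remainders mod 21 are 4, 5, 6, 7, 8, 9, 10, 11, 12 — pairwise different, as any 9 ≤ 21 consecutive integers have distinct residues.
No two share a residue, so no pair has difference divisible by 21; the claim fails for this set.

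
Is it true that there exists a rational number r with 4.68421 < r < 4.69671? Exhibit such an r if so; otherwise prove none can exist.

r = 61/13

Multiplying by 13: 13·4.68421 = 60.89473 and 13·4.69671 = 61.05723, so the integer 61 lies strictly between them.
Dividing back, 4.68421 < 61/13 < 4.69671, and 61/13 is rational.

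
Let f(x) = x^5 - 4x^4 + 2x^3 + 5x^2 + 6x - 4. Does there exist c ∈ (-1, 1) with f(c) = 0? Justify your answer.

Yes, such a c exists.

f(-1) = -12 and f(1) = 6, which have opposite signs.
Since f is a polynomial it is continuous on [-1, 1].
By the Intermediate Value Theorem f must vanish at some point of (-1, 1).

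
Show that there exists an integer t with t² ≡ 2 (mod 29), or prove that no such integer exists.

29 is prime, so by Euler's criterion 2 is a square mod 29 iff 2^((29−1)/2) = 2^14 ≡ 1 (mod 29).
Squaring successively (mod 29): 2^2 = 4 ≡ 4; 2^4 ≡ 4² = 16 ≡ 16; 2^8 ≡ 16² = 256 ≡ 24.
Since 14 = 8 + 4 + 2, 2^14 ≡ 24 · 16 · 4; multiplying out mod 29: 24·16 = 384 ≡ 7, then 7·4 = 28 ≡ 28. Thus 2^14 ≡ 28 ≡ −1 (mod 29).
By Euler's criterion 2 is a quadratic non-residue mod 29: no t satisfies t² ≡ 2 (mod 29).

There is no such integer.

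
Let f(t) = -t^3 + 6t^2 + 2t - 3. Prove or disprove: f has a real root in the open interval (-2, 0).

f(-2) = 25 and f(0) = -3, which have opposite signs.
f is continuous everywhere (it is a polynomial), in particular on [-2, 0].
By the Intermediate Value Theorem f must vanish at some point of (-2, 0).

Yes, f has a root in the interval.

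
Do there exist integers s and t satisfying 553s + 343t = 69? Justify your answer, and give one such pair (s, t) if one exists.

Any value of 553s + 343t is a multiple of gcd(553, 343) = 7.
But 69 = 7·9 + 6, so 7 ∤ 69.
Therefore 553s + 343t = 69 has no solution in integers.

No such integers exist.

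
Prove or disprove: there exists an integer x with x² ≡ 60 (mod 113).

x = 25

Take x = 25. Then 25² = 625 = 5·113 + 60, so 25² ≡ 60 (mod 113).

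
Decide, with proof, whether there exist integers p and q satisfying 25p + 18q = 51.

p = 15, q = -18

Since gcd(25, 18) = 1, every integer is an integer combination of 25 and 18.
Dividing repeatedly: 25 = 1·18 + 7, 18 = 2·7 + 4, 7 = 1·4 + 3, 4 = 1·3 + 1, 3 = 3·1 + 0.
Unwinding: 1 = 4 − 1·3 = 4 − (7 − 1·4) = −7 + 2·4 = −7 + 2·(18 − 2·7) = 2·18 − 5·7 = 2·18 − 5·(25 − 1·18) = −5·25 + 7·18, i.e. 25·(-5) + 18·7 = 1.
Scaling by 51 gives the particular solution (p, q) = (-255, 357).
The general solution is p = -255 + 18k, q = 357 − 25k; taking k = 15 gives the smaller pair p = 15, q = -18.
Check: 25·15 + 18·(-18) = 375 − 324 = 51. ✓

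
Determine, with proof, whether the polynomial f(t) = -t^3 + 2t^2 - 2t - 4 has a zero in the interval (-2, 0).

f(-2) = 16 and f(0) = -4, which have opposite signs.
Since f is a polynomial it is continuous on [-2, 0].
By the Intermediate Value Theorem f must vanish at some point of (-2, 0).

Such a root exists.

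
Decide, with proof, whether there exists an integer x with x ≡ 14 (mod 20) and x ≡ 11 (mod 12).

Both moduli are multiples of 4 = gcd(20, 12), so any solution would satisfy x ≡ 14 and x ≡ 11 modulo 4 simultaneously.
But 14 mod 4 = 2 while 11 mod 4 = 3, a contradiction.
Therefore no such x exists.

No such integer exists.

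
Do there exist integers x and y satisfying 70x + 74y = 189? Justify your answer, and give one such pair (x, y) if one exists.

gcd(70, 74) = 2, so every integer of the form 70x + 74y is a multiple of 2.
However 189 leaves remainder 1 on division by 2.
Therefore 70x + 74y = 189 has no solution in integers.

No such integers exist.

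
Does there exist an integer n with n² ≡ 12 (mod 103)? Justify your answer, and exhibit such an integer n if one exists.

Apply Euler's criterion with the prime 103: 12 is a quadratic residue iff 12^51 ≡ 1 (mod 103), and a non-residue iff it is ≡ −1.
Repeated squaring mod 103: 12^2 = 144 ≡ 41; 12^4 ≡ 41² = 1681 ≡ 33; 12^8 ≡ 33² = 1089 ≡ 59; 12^16 ≡ 59² = 3481 ≡ 82; 12^32 ≡ 82² = 6724 ≡ 29.
Since 51 = 32 + 16 + 2 + 1, 12^51 ≡ 29 · 82 · 41 · 12; multiplying out mod 103: 29·82 = 2378 ≡ 9, then 9·41 = 369 ≡ 60, then 60·12 = 720 ≡ 102. Thus 12^51 ≡ 102 ≡ −1 (mod 103).
By Euler's criterion 12 is a quadratic non-residue mod 103: no n satisfies n² ≡ 12 (mod 103).

No such integer exists.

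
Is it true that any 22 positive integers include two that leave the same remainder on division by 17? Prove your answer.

True.

Each integer lies in one of the 17 residue classes modulo 17.
Since 22 > 17, two of the 22 integers must share a residue class by the pigeonhole principle; call them a and b.
That is, a and b leave the same remainder on division by 17, as claimed.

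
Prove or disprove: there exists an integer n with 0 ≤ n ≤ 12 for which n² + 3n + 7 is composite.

n = 11

At n = 11: 11² + 3·11 + 7 = 161 = 7·23, which is composite.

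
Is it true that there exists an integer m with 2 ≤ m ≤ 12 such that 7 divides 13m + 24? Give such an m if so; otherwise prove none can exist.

m = 3

m = 3 works, since 13·3 + 24 = 63 = 9·7.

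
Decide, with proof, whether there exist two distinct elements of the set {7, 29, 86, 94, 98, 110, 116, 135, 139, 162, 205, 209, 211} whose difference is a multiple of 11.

Yes: 7 and 29.

Reduce each element mod 11: 7↦7, 29↦7, 86↦9, 94↦6, 98↦10, 110↦0, 116↦6, 135↦3, 139↦7, 162↦8, 205↦7, 209↦0, 211↦2. The residue 7 repeats (at 7 and 29), and 29 − 7 = 22 = 2·11.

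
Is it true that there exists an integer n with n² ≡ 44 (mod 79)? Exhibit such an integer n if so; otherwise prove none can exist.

Take n = 26. Then 26² = 676 = 8·79 + 44, so 26² ≡ 44 (mod 79).

n = 26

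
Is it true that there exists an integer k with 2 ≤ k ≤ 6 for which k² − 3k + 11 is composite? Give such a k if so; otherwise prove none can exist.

At k = 5: 5² − 3·5 + 11 = 21 = 3·7, which is composite.

k = 5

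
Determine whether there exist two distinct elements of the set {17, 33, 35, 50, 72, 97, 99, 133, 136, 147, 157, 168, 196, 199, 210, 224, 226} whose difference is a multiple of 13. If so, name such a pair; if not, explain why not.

Both 17 and 147 leave remainder 4 on division by 13; their difference 130 = 10·13 is a multiple of 13.

The pair (17, 147) works.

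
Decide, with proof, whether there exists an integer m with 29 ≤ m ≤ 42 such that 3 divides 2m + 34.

m = 31

At m = 31 we get 2·31 + 34 = 96, and 96 = 3·32.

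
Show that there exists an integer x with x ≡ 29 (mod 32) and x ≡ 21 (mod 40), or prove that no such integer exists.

gcd(32, 40) = 8. A simultaneous solution exists iff 29 ≡ 21 (mod 8); here 29 mod 8 = 5 = 21 mod 8, so it does.
The integers ≡ 29 (mod 32) are 29, 61, …; their remainders mod 40 are 29, 21, so x = 61 is the first that is ≡ 21 (mod 40).
Indeed 61 ≡ 29 (mod 32) and 61 ≡ 21 (mod 40).

x = 61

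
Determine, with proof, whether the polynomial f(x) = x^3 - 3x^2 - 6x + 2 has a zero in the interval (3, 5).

f(3) = -16 and f(5) = 22, which have opposite signs.
f is continuous everywhere (it is a polynomial), in particular on [3, 5].
By the Intermediate Value Theorem, f takes the value 0 somewhere in the open interval.

Yes, f has a root in the interval.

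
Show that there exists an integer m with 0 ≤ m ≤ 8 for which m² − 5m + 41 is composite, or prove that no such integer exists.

m = 2

At m = 2: 2² − 5·2 + 41 = 35 = 5·7, which is composite.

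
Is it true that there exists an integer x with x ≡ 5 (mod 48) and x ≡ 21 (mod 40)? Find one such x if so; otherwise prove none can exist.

Here gcd(48, 40) = 8, and both 5 and 21 leave remainder 5 mod 8, so the system is consistent.
The integers ≡ 5 (mod 48) are 5, 53, 101, …; their remainders mod 40 are 5, 13, 21, so x = 101 is the first that is ≡ 21 (mod 40).
Indeed 101 ≡ 5 (mod 48) and 101 ≡ 21 (mod 40).

x = 101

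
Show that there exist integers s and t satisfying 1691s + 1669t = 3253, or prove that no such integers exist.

Since gcd(1691, 1669) = 1, every integer is an integer combination of 1691 and 1669.
Run the Euclidean algorithm on 1691 and 1669: 1691 = 1·1669 + 22, 1669 = 75·22 + 19, 22 = 1·19 + 3, 19 = 6·3 + 1, 3 = 3·1 + 0.
Working back up the chain: 1 = 19 − 6·3 = 19 − 6·(22 − 1·19) = −6·22 + 7·19 = −6·22 + 7·(1669 − 75·22) = 7·1669 − 531·22 = 7·1669 − 531·(1691 − 1·1669) = −531·1691 + 538·1669. So 1691·(-531) + 1669·538 = 1.
Times 3253: 1691·(-1727343) + 1669·1750114 = 3253, so (-1727343, 1750114) solves it.
Shifting by a multiple of (1669, −1691) keeps it a solution: s = -1727343 + 1035·1669 = 72, t = 1750114 − 1035·1691 = -71.
Check: 1691·72 + 1669·(-71) = 121752 − 118499 = 3253. ✓

s = 72, t = -71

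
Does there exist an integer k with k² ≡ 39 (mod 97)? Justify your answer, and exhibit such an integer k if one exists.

Apply Euler's criterion with the prime 97: 39 is a quadratic residue iff 39^48 ≡ 1 (mod 97), and a non-residue iff it is ≡ −1.
Repeated squaring mod 97: 39^2 = 1521 ≡ 66; 39^4 ≡ 66² = 4356 ≡ 88; 39^8 ≡ 88² = 7744 ≡ 81; 39^16 ≡ 81² = 6561 ≡ 62; 39^32 ≡ 62² = 3844 ≡ 61.
Since 48 = 32 + 16, 39^48 ≡ 61 · 62; multiplying out mod 97: 61·62 = 3782 ≡ 96. Thus 39^48 ≡ 96 ≡ −1 (mod 97).
By Euler's criterion 39 is a quadratic non-residue mod 97: no k satisfies k² ≡ 39 (mod 97).

No, no such integer exists.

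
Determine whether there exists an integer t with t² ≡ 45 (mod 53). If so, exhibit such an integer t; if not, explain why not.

No, no such integer exists.

53 is prime, so by Euler's criterion 45 is a square mod 53 iff 45^((53−1)/2) = 45^26 ≡ 1 (mod 53).
Squaring successively (mod 53): 45^2 = 2025 ≡ 11; 45^4 ≡ 11² = 121 ≡ 15; 45^8 ≡ 15² = 225 ≡ 13; 45^16 ≡ 13² = 169 ≡ 10.
Since 26 = 16 + 8 + 2, 45^26 ≡ 10 · 13 · 11; multiplying out mod 53: 10·13 = 130 ≡ 24, then 24·11 = 264 ≡ 52. Thus 45^26 ≡ 52 ≡ −1 (mod 53).
By Euler's criterion 45 is a quadratic non-residue mod 53: no t satisfies t² ≡ 45 (mod 53).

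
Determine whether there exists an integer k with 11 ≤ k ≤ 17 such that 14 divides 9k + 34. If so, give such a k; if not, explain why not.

No such integer k in that range exists.

The values of 9k + 34 for k = 11, 12, …, 17 are 133, 142, 151, 160, 169, 178, 187; reduced mod 14 these are 7, 2, 11, 6, 1, 10, 5.
None is 0, so 14 never divides 9k + 34 on this range.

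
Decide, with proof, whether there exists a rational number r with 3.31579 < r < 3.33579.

Look for a denominator N such that an integer falls strictly between N·3.31579 and N·3.33579. N = 3 works: 3·3.31579 = 9.94737 < 10 < 10.00737 = 3·3.33579.
Dividing back, 3.31579 < 10/3 < 3.33579, and 10/3 is rational.

r = 10/3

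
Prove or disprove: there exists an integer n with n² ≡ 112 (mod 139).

n = 23

Take n = 23. Then 23² = 529 = 3·139 + 112, so 23² ≡ 112 (mod 139).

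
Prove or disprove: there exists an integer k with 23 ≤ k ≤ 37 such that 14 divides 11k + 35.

k = 35

For k = 23, 24, …, 34 the values 288, 299, 310, 321, 332, 343, 354, 365, 376, 387, 398, 409 are not multiples of 14. At k = 35 we get 11·35 + 35 = 420, and 420 = 14·30.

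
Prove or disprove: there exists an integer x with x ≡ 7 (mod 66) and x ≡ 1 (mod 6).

x = 7

gcd(66, 6) = 6. A simultaneous solution exists iff 7 ≡ 1 (mod 6); here 7 mod 6 = 1 = 1 mod 6, so it does.
The smallest candidate x = 7 works directly: 7 ≡ 1 (mod 6).
Indeed 7 ≡ 7 (mod 66) and 7 ≡ 1 (mod 6).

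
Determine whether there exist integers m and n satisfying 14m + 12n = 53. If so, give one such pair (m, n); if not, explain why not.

Any value of 14m + 12n is a multiple of gcd(14, 12) = 2.
However 53 leaves remainder 1 on division by 2.
Hence no integers m, n satisfy the equation.

There are no such integers.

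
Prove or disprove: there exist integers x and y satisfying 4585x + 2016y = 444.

There are no such integers.

gcd(4585, 2016) = 7, so every integer of the form 4585x + 2016y is a multiple of 7.
But 444 = 7·63 + 3, so 7 ∤ 444.
So the equation is unsolvable over ℤ.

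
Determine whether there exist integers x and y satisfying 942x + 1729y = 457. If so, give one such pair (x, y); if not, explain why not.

942 and 1729 are coprime, so 942x + 1729y ranges over all of ℤ.
Run the Euclidean algorithm on 1729 and 942: 1729 = 1·942 + 787, 942 = 1·787 + 155, 787 = 5·155 + 12, 155 = 12·12 + 11, 12 = 1·11 + 1, 11 = 11·1 + 0.
Back-substituting, 1 = 12 − 1·11 = 12 − (155 − 12·12) = −155 + 13·12 = −155 + 13·(787 − 5·155) = 13·787 − 66·155 = 13·787 − 66·(942 − 1·787) = −66·942 + 79·787 = −66·942 + 79·(1729 − 1·942) = 79·1729 − 145·942; that is, 942·(-145) + 1729·79 = 1.
Multiplying through by 457: x = (-145)·457 = -66265, y = 79·457 = 36103 is a solution.
Shifting by a multiple of (1729, −942) keeps it a solution: x = -66265 + 39·1729 = 1166, y = 36103 − 39·942 = -635.
Check: 942·1166 + 1729·(-635) = 1098372 − 1097915 = 457. ✓

x = 1166, y = -635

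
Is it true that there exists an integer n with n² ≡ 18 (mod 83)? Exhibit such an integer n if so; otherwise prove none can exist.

No such integer exists.

83 is prime, so by Euler's criterion 18 is a square mod 83 iff 18^((83−1)/2) = 18^41 ≡ 1 (mod 83).
Repeated squaring mod 83: 18^2 = 324 ≡ 75; 18^4 ≡ 75² = 5625 ≡ 64; 18^8 ≡ 64² = 4096 ≡ 29; 18^16 ≡ 29² = 841 ≡ 11; 18^32 ≡ 11² = 121 ≡ 38.
Since 41 = 32 + 8 + 1, 18^41 ≡ 38 · 29 · 18; multiplying out mod 83: 38·29 = 1102 ≡ 23, then 23·18 = 414 ≡ 82. Thus 18^41 ≡ 82 ≡ −1 (mod 83).
The value −1 means 18 is a non-residue modulo 83, so n² ≡ 18 (mod 83) is impossible.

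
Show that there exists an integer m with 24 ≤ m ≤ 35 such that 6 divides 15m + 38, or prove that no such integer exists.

No such integer m in that range exists.

The values of 15m + 38 for m = 24, 25, …, 35 are 398, 413, 428, 443, 458, 473, 488, 503, 518, 533, 548, 563; reduced mod 6 these are 2, 5, 2, 5, 2, 5, 2, 5, 2, 5, 2, 5.
None is 0, so 6 never divides 15m + 38 on this range.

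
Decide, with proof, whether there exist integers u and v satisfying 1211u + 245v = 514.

No such integers exist.

Both 1211 and 245 are divisible by gcd(1211, 245) = 7, hence so is any combination 1211u + 245v.
But 514 is not a multiple of 7 (it leaves remainder 3).
So the equation is unsolvable over ℤ.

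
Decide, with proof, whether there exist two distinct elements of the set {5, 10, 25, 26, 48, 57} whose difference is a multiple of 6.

Two integers differ by a multiple of 6 exactly when they have the same residue mod 6. The residues are 5↦5, 10↦4, 25↦1, 26↦2, 48↦0, 57↦3.
All 6 residues are distinct, so no two elements differ by a multiple of 6.

There is no such pair.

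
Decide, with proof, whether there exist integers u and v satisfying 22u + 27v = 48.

22 and 27 are coprime, so 22u + 27v ranges over all of ℤ.
Run the Euclidean algorithm on 27 and 22: 27 = 1·22 + 5, 22 = 4·5 + 2, 5 = 2·2 + 1, 2 = 2·1 + 0.
Unwinding: 1 = 5 − 2·2 = 5 − 2·(22 − 4·5) = −2·22 + 9·5 = −2·22 + 9·(27 − 1·22) = 9·27 − 11·22, i.e. 22·(-11) + 27·9 = 1.
Scaling by 48 gives the particular solution (u, v) = (-528, 432).
Adding 20·27 to u and subtracting 20·22 from v gives the tidier solution (12, -8).
Indeed 22·12 + 27·(-8) = 264 − 216 = 48.

u = 12, v = -8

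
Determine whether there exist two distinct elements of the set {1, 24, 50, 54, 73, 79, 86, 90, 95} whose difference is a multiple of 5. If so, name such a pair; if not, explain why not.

1 mod 5 = 1 and 86 mod 5 = 1, so 86 − 1 = 85 = 17·5.

1 and 86 are such a pair.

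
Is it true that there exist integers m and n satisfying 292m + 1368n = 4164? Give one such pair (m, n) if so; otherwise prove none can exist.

m = 33, n = -4

Every value of 292m + 1368n is a multiple of gcd(292, 1368) = 4; since 4 ∣ 4164, solutions exist.
Dividing through by 4 reduces the equation to 73m + 342n = 1041.
Run the Euclidean algorithm on 342 and 73: 342 = 4·73 + 50, 73 = 1·50 + 23, 50 = 2·23 + 4, 23 = 5·4 + 3, 4 = 1·3 + 1, 3 = 3·1 + 0.
Back-substituting, 1 = 4 − 1·3 = 4 − (23 − 5·4) = −23 + 6·4 = −23 + 6·(50 − 2·23) = 6·50 − 13·23 = 6·50 − 13·(73 − 1·50) = −13·73 + 19·50 = −13·73 + 19·(342 − 4·73) = 19·342 − 89·73; that is, 73·(-89) + 342·19 = 1.
Scaling by 1041 gives the particular solution (m, n) = (-92649, 19779).
Shifting by a multiple of (342, −73) keeps it a solution: m = -92649 + 271·342 = 33, n = 19779 − 271·73 = -4.
Check: 292·33 + 1368·(-4) = 9636 − 5472 = 4164. ✓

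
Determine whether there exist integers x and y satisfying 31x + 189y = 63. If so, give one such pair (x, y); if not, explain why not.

x = 63, y = -10

31 and 189 are coprime, so 31x + 189y ranges over all of ℤ.
Euclidean algorithm: 189 = 6·31 + 3, 31 = 10·3 + 1, 3 = 3·1 + 0.
Unwinding: 1 = 31 − 10·3 = 31 − 10·(189 − 6·31) = −10·189 + 61·31, i.e. 31·61 + 189·(-10) = 1.
Multiplying through by 63: x = 61·63 = 3843, y = (-10)·63 = -630 is a solution.
Subtracting 20·189 from x and adding 20·31 to y gives the tidier solution (63, -10).
Check: 31·63 + 189·(-10) = 1953 − 1890 = 63. ✓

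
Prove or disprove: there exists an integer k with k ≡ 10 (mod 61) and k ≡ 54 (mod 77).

k = 3365

Since 61 and 77 share no common factor, CRT says the pair of congruences has a solution (unique mod 4697).
Any solution of the first congruence is k = 10 + 61t; substituting into the second, 61t ≡ 54 − 10 ≡ 44 (mod 77).
Note 61·24 = 1464 ≡ 1 (mod 77) (as 1464 − 1 = 19·77), so 61⁻¹ ≡ 24.
Therefore t ≡ 24·44 = 1056 ≡ 55 (mod 77).
Taking t = 55 gives k = 10 + 61·55 = 3365.
Verify: 3365 = 55·61 + 10 and 3365 = 43·77 + 54. ✓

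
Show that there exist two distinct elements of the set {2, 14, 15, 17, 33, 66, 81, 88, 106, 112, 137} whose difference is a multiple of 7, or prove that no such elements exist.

14 and 112 are such a pair.

14 mod 7 = 0 and 112 mod 7 = 0, so 112 − 14 = 98 = 14·7.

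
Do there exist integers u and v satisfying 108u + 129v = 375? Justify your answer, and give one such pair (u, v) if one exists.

Since gcd(108, 129) = 3 and 375 = 3·125, Bézout's identity guarantees a solution.
Dividing through by 3 reduces the equation to 36u + 43v = 125.
Dividing repeatedly: 43 = 1·36 + 7, 36 = 5·7 + 1, 7 = 7·1 + 0.
Working back up the chain: 1 = 36 − 5·7 = 36 − 5·(43 − 1·36) = −5·43 + 6·36. So 36·6 + 43·(-5) = 1.
Multiplying through by 125: u = 6·125 = 750, v = (-5)·125 = -625 is a solution.
Shifting by a multiple of (43, −36) keeps it a solution: u = 750 − 17·43 = 19, v = -625 + 17·36 = -13.
Check: 108·19 + 129·(-13) = 2052 − 1677 = 375. ✓

u = 19, v = -13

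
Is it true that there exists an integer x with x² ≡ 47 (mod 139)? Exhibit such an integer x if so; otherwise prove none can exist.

x = 73 works: 73² = 5329, and 5329 − 47 = 5282 = 38·139.

x = 73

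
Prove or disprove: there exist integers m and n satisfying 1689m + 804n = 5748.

gcd(1689, 804) = 3, and 3 divides 5748, so integer solutions exist.
Dividing through by 3 reduces the equation to 563m + 268n = 1916.
Euclidean algorithm: 563 = 2·268 + 27, 268 = 9·27 + 25, 27 = 1·25 + 2, 25 = 12·2 + 1, 2 = 2·1 + 0.
Working back up the chain: 1 = 25 − 12·2 = 25 − 12·(27 − 1·25) = −12·27 + 13·25 = −12·27 + 13·(268 − 9·27) = 13·268 − 129·27 = 13·268 − 129·(563 − 2·268) = −129·563 + 271·268. So 563·(-129) + 268·271 = 1.
Multiplying through by 1916: m = (-129)·1916 = -247164, n = 271·1916 = 519236 is a solution.
Adding 923·268 to m and subtracting 923·563 from n gives the tidier solution (200, -413).
Check: 1689·200 + 804·(-413) = 337800 − 332052 = 5748. ✓

m = 200, n = -413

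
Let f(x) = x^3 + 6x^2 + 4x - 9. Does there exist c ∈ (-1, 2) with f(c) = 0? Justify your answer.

f(-1) = -8 and f(2) = 31, which have opposite signs.
Since f is a polynomial it is continuous on [-1, 2].
By the Intermediate Value Theorem f must vanish at some point of (-1, 2).

Such a root exists.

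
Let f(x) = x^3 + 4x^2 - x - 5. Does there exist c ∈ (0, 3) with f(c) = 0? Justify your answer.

f(0) = -5 and f(3) = 55, which have opposite signs.
As a polynomial, f is continuous on every closed interval.
By the Intermediate Value Theorem, f takes the value 0 somewhere in the open interval.

Yes, such a c exists.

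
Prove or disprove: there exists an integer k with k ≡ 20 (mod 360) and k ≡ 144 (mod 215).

gcd(360, 215) = 5. If k ≡ 20 (mod 360) and k ≡ 144 (mod 215), then k ≡ 20 (mod 5) and k ≡ 144 (mod 5).
But 20 mod 5 = 0 while 144 mod 5 = 4, a contradiction.
Hence the system has no solution.

There is no such integer.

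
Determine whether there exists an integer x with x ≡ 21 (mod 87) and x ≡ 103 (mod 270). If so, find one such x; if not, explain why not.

No, no such integer exists.

Both moduli are multiples of 3 = gcd(87, 270), so any solution would satisfy x ≡ 21 and x ≡ 103 modulo 3 simultaneously.
These are incompatible: 21 − 103 = -82 is not divisible by 3.
So no integer satisfies both congruences.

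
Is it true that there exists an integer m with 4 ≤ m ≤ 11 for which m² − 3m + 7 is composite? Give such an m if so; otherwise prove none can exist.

m = 6

At m = 6: 6² − 3·6 + 7 = 25 = 5·5, which is composite.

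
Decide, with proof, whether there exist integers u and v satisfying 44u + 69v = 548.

u = 25, v = -8

44 and 69 are coprime, so 44u + 69v ranges over all of ℤ.
Run the Euclidean algorithm on 69 and 44: 69 = 1·44 + 25, 44 = 1·25 + 19, 25 = 1·19 + 6, 19 = 3·6 + 1, 6 = 6·1 + 0.
Back-substituting, 1 = 19 − 3·6 = 19 − 3·(25 − 1·19) = −3·25 + 4·19 = −3·25 + 4·(44 − 1·25) = 4·44 − 7·25 = 4·44 − 7·(69 − 1·44) = −7·69 + 11·44; that is, 44·11 + 69·(-7) = 1.
Times 548: 44·6028 + 69·(-3836) = 548, so (6028, -3836) solves it.
Subtracting 87·69 from u and adding 87·44 to v gives the tidier solution (25, -8).
Check: 44·25 + 69·(-8) = 1100 − 552 = 548. ✓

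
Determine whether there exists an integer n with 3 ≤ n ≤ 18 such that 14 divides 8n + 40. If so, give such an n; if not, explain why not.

At n = 9 we get 8·9 + 40 = 112, and 112 = 14·8.

n = 9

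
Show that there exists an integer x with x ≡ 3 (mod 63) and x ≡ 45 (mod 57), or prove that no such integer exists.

x = 444

The moduli are not coprime: gcd(63, 57) = 3. Compatibility requires 3 ∣ (45 − 3) = 42, which holds, so solutions exist.
List candidates x ≡ 3 (mod 63): 3, 66, 129, 192, 255, 318, 381, 444. Modulo 57 these are 3, 9, 15, 21, 27, 33, 39, 45; 444 gives 45 as required.
Verify: 444 = 7·63 + 3 and 444 = 7·57 + 45. ✓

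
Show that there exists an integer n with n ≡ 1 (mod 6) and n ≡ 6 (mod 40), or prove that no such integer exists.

No, no such integer exists.

gcd(6, 40) = 2. If n ≡ 1 (mod 6) and n ≡ 6 (mod 40), then n ≡ 1 (mod 2) and n ≡ 6 (mod 2).
However 1 ≡ 1 and 6 ≡ 0 (mod 2), and 1 ≠ 0.
So no integer satisfies both congruences.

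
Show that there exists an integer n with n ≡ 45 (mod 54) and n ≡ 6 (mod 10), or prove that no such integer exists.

gcd(54, 10) = 2. If n ≡ 45 (mod 54) and n ≡ 6 (mod 10), then n ≡ 45 (mod 2) and n ≡ 6 (mod 2).
However 45 ≡ 1 and 6 ≡ 0 (mod 2), and 1 ≠ 0.
So no integer satisfies both congruences.

No, no such integer exists.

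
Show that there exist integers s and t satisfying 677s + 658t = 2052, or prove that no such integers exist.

s = 108, t = -108

Since gcd(677, 658) = 1, every integer is an integer combination of 677 and 658.
Dividing repeatedly: 677 = 1·658 + 19, 658 = 34·19 + 12, 19 = 1·12 + 7, 12 = 1·7 + 5, 7 = 1·5 + 2, 5 = 2·2 + 1, 2 = 2·1 + 0.
Back-substituting, 1 = 5 − 2·2 = 5 − 2·(7 − 1·5) = −2·7 + 3·5 = −2·7 + 3·(12 − 1·7) = 3·12 − 5·7 = 3·12 − 5·(19 − 1·12) = −5·19 + 8·12 = −5·19 + 8·(658 − 34·19) = 8·658 − 277·19 = 8·658 − 277·(677 − 1·658) = −277·677 + 285·658; that is, 677·(-277) + 658·285 = 1.
Scaling by 2052 gives the particular solution (s, t) = (-568404, 584820).
Adding 864·658 to s and subtracting 864·677 from t gives the tidier solution (108, -108).
Indeed 677·108 + 658·(-108) = 73116 − 71064 = 2052.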